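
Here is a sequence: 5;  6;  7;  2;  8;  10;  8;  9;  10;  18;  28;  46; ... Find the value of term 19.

Reading positions in blocks of 6 reveals the pattern AAABBB — 2 tracks woven together.
Stream A is 5, 6, 7, 8, 9, 10, which is arithmetic, step +1.
Stream B is 2, 8, 10, 18, 28, 46, which is Fibonacci-style (each term is the sum of the two before it).
Position 19 → stream A, term 10 = 14.

14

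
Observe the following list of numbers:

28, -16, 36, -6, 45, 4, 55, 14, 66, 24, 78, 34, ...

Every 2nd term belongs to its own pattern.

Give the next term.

91

Odd-indexed and even-indexed terms follow separate rules.
Subsequence A is 28, 36, 45, 55, 66, 78, which is the triangular numbers T_7, T_8, ….
Subsequence B is -16, -6, 4, 14, 24, 34, which is adding 10 each time.
Term 13 comes from subsequence A (its 7th entry): 91.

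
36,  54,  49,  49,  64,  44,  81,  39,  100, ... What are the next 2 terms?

34, 121

Taking every 2nd term gives 2 separate tracks.
Track A = 36, 49, 64, 81, 100: the squares 6², 7², 8², ….
Track B = 54, 49, 44, 39: subtracting 5 each time.
Position 10 falls in track B as its term 5, giving 34.
Term 11 comes from track A (its 6th entry): 121.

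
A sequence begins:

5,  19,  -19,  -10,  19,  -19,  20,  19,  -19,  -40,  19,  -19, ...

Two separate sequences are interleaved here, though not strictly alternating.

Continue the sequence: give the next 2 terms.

The slot pattern repeats as ABB (period 3), so there are 2 interleaved tracks.
Track A = 5, -10, 20, -40: geometric, ×-2 each step.
Track B = 19, -19, 19, -19, 19, -19, 19, -19: alternating ±19.
Position 13 falls in track A as its term 5, giving 80.
Term 14 comes from track B (its 9th entry): 19.

80, 19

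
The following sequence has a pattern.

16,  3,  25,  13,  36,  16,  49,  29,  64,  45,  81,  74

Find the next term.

Odd-indexed and even-indexed terms follow separate rules.
Track A: 16, 25, 36, 49, 64, 81 (the squares 4², 5², 6², …).
Track B: 3, 13, 16, 29, 45, 74 (Fibonacci-style (each term is the sum of the two before it)).
The 13th slot belongs to track A; its 7th term is 100.

100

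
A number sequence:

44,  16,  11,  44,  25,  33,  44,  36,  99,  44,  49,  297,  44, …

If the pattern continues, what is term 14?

64

Split by position mod 3 into 3 tracks.
Track A = 44, 44, 44, 44, 44: always 44.
Track B = 16, 25, 36, 49: perfect squares starting at 4².
Track C = 11, 33, 99, 297: multiplying by 3 each time.
The 14th slot belongs to track B; its 5th term is 64.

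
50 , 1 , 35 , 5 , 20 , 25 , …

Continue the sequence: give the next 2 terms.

5, 125

Taking every 2nd term gives 2 separate tracks.
Stream A: 50, 35, 20 — arithmetic with common difference −15.
Stream B: 1, 5, 25 — a geometric progression (common ratio 5).
Term 7 comes from stream A (its 4th entry): 5.
Position 8 → stream B, term 4 = 125.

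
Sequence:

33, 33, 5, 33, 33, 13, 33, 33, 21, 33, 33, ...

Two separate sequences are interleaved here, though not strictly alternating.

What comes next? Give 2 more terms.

Positions follow the repeating pattern AAB; grouping by letter gives 2 tracks.
Stream A = 33, 33, 33, 33, 33, 33, 33, 33: the constant sequence 33.
Stream B = 5, 13, 21: arithmetic with common difference +8.
Position 12 falls in stream B as its term 4, giving 29.
Position 13 → stream A, term 9 = 33.

29, 33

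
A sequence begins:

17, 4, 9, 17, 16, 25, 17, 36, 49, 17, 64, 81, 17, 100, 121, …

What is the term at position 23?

Reading positions in blocks of 3 reveals the pattern ABB — 2 tracks woven together.
Subsequence A: 17, 17, 17, 17, 17 — constant 17.
Subsequence B: 4, 9, 16, 25, 36, 49, 64, 81, 100, 121 — the squares 2², 3², 4², ….
Term 23 comes from subsequence B (its 15th entry): 256.

256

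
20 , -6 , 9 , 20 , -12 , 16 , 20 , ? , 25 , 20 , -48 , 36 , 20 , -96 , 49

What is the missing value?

Split by position mod 3: positions 1, 4, 7, … form one track, and each other residue class forms its own.
Track A = 20, 20, 20, 20, 20: constant 20.
Track B = -6, -12, ?, -48, -96: geometric with ratio 2.
Track C = 9, 16, 25, 36, 49: perfect squares starting at 3².
Filling track B at index 3 by its rule yields -24.

-24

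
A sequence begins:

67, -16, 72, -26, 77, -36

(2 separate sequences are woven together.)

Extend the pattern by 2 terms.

Positions 1, 3, 5, … form one subsequence and positions 2, 4, 6, … form another.
Subsequence A is 67, 72, 77, which is arithmetic, step +5.
Subsequence B is -16, -26, -36, which is linear: a_n = -6 − 10·n.
Position 7 falls in subsequence A as its term 4, giving 82.
Position 8 → subsequence B, term 4 = -46.

82, -46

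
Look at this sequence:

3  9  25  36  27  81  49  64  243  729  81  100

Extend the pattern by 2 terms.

Reading positions in blocks of 4 reveals the pattern AABB — 2 tracks woven together.
Track A: 3, 9, 27, 81, 243, 729. Powers 3^1, 3^2, 3^3, ….
Track B: 25, 36, 49, 64, 81, 100. Consecutive squares n² from n = 5.
The 13th slot belongs to track A; its 7th term is 2187.
Position 14 falls in track A as its term 8, giving 6561.

2187, 6561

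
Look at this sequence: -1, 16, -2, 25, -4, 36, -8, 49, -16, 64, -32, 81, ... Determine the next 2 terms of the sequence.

Split by position mod 2 into 2 tracks.
Track A = -1, -2, -4, -8, -16, -32: multiplying by 2 each time.
Track B = 16, 25, 36, 49, 64, 81: the squares 4², 5², 6², ….
Position 13 → track A, term 7 = -64.
Term 14 comes from track B (its 7th entry): 100.

-64, 100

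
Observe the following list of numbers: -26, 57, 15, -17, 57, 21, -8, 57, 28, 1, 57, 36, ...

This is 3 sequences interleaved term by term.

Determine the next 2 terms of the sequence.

10, 57

The terms cycle through 3 interleaved subsequences.
Stream A: -26, -17, -8, 1 — arithmetic, step +9.
Stream B: 57, 57, 57, 57 — always 57.
Stream C: 15, 21, 28, 36 — the triangular numbers T_5, T_6, ….
Position 13 → stream A, term 5 = 10.
Position 14 falls in stream B as its term 5, giving 57.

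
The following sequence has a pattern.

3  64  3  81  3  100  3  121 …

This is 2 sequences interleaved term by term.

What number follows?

Positions 1, 3, 5, … form one subsequence and positions 2, 4, 6, … form another.
Subsequence A: 3, 3, 3, 3 (constant 3).
Subsequence B: 64, 81, 100, 121 (consecutive squares n² from n = 8).
Position 9 falls in subsequence A as its term 5, giving 3.

3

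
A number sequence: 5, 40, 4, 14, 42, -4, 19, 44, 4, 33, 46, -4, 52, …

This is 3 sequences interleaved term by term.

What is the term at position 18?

Read the sequence 3 terms at a time; column i is its own pattern.
Track A is 5, 14, 19, 33, 52, which is a Fibonacci-like recurrence a_n = a_{n-1} + a_{n-2}.
Track B is 40, 42, 44, 46, which is linear: a_n = 38 + 2·n.
Track C is 4, -4, 4, -4, which is oscillating between 4 and -4.
Term 18 comes from track C (its 6th entry): -4.

-4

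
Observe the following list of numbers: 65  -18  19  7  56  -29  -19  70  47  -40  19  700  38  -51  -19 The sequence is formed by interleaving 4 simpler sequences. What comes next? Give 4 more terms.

7000, 29, -62, 19

Split by position mod 4: positions 1, 5, 9, … form one track, and each other residue class forms its own.
Stream A = 65, 56, 47, 38: linear: a_n = 74 − 9·n.
Stream B = -18, -29, -40, -51: arithmetic, step −11.
Stream C = 19, -19, 19, -19: the oscillation 19·(−1)^(n+1).
Stream D = 7, 70, 700: a geometric progression (common ratio 10).
Term 16 comes from stream D (its 4th entry): 7000.
Position 17 → stream A, term 5 = 29.
Position 18 → stream B, term 5 = -62.
Term 19 comes from stream C (its 5th entry): 19.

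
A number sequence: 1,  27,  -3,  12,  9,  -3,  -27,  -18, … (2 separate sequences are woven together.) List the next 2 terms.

Odd-indexed and even-indexed terms follow separate rules.
Subsequence A: 1, -3, 9, -27 — a geometric progression (common ratio -3).
Subsequence B: 27, 12, -3, -18 — arithmetic with common difference −15.
Position 9 falls in subsequence A as its term 5, giving 81.
Term 10 comes from subsequence B (its 5th entry): -33.

81, -33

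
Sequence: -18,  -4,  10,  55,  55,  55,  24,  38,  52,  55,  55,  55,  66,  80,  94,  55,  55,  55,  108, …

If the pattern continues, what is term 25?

The slot pattern repeats as AAABBB (period 6), so there are 2 interleaved tracks.
Track A is -18, -4, 10, 24, 38, 52, 66, 80, 94, 108, which is arithmetic, step +14.
Track B is 55, 55, 55, 55, 55, 55, 55, 55, 55, which is constant 55.
Position 25 → track A, term 13 = 150.

150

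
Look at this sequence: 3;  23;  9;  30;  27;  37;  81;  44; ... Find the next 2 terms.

243, 51

Positions 1, 3, 5, … form one subsequence and positions 2, 4, 6, … form another.
Track A: 3, 9, 27, 81 (successive powers of 3).
Track B: 23, 30, 37, 44 (linear: a_n = 16 + 7·n).
The 9th slot belongs to track A; its 5th term is 243.
Term 10 comes from track B (its 5th entry): 51.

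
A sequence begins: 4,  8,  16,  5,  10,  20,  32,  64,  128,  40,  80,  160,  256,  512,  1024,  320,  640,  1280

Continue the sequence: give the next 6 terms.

Positions follow the repeating pattern AAABBB; grouping by letter gives 2 tracks.
Stream A = 4, 8, 16, 32, 64, 128, 256, 512, 1024: powers of 2.
Stream B = 5, 10, 20, 40, 80, 160, 320, 640, 1280: geometric, ×2 each step.
Position 19 → stream A, term 10 = 2048.
Position 20 → stream A, term 11 = 4096.
Term 21 comes from stream A (its 12th entry): 8192.
Term 22 comes from stream B (its 10th entry): 2560.
The 23rd slot belongs to stream B; its 11th term is 5120.
The 24th slot belongs to stream B; its 12th term is 10240.

2048, 4096, 8192, 2560, 5120, 10240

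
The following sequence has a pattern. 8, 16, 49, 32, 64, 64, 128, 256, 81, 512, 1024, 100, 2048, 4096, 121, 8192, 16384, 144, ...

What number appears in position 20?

65536

Positions follow the repeating pattern AAB; grouping by letter gives 2 tracks.
Track A: 8, 16, 32, 64, 128, 256, 512, 1024, 2048, 4096, 8192, 16384 — geometric with ratio 2.
Track B: 49, 64, 81, 100, 121, 144 — perfect squares starting at 7².
Position 20 falls in track A as its term 14, giving 65536.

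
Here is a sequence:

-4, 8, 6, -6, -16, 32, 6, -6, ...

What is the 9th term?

Positions follow the repeating pattern AABB; grouping by letter gives 2 tracks.
Track A = -4, 8, -16, 32: a geometric progression (common ratio -2).
Track B = 6, -6, 6, -6: oscillating between 6 and -6.
Term 9 comes from track A (its 5th entry): -64.

-64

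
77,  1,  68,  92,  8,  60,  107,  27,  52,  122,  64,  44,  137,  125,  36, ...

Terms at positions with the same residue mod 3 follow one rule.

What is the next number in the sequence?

152

Taking every 3rd term gives 3 separate tracks.
Subsequence A: 77, 92, 107, 122, 137 — linear: a_n = 62 + 15·n.
Subsequence B: 1, 8, 27, 64, 125 — perfect cubes starting at 1³.
Subsequence C: 68, 60, 52, 44, 36 — arithmetic with common difference −8.
Position 16 falls in subsequence A as its term 6, giving 152.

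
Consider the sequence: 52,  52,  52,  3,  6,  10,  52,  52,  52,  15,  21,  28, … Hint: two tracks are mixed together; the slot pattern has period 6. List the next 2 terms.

52, 52

Positions follow the repeating pattern AAABBB; grouping by letter gives 2 tracks.
Stream A: 52, 52, 52, 52, 52, 52. Always 52.
Stream B: 3, 6, 10, 15, 21, 28. Triangular numbers starting at T_2.
Position 13 falls in stream A as its term 7, giving 52.
Position 14 falls in stream A as its term 8, giving 52.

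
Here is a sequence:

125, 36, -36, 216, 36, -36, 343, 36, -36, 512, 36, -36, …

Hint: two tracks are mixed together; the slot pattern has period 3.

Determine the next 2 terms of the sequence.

729, 36

Reading positions in blocks of 3 reveals the pattern ABB — 2 tracks woven together.
Subsequence A is 125, 216, 343, 512, which is consecutive cubes n³ from n = 5.
Subsequence B is 36, -36, 36, -36, 36, -36, 36, -36, which is oscillating between 36 and -36.
Term 13 comes from subsequence A (its 5th entry): 729.
Position 14 falls in subsequence B as its term 9, giving 36.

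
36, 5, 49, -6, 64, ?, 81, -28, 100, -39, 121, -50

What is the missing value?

-17

Odd-indexed and even-indexed terms follow separate rules.
Track A is 36, 49, 64, 81, 100, 121, which is the squares 6², 7², 8², ….
Track B is 5, -6, ?, -28, -39, -50, which is arithmetic with common difference −11.
The gap is track B's term 3; the rule gives -17.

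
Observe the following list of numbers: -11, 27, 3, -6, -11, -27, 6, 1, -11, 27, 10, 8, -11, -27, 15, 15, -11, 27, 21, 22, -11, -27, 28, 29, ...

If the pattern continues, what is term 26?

Read the sequence 4 terms at a time; column i is its own pattern.
Track A: -11, -11, -11, -11, -11, -11 (the constant sequence -11).
Track B: 27, -27, 27, -27, 27, -27 (alternating ±27).
Track C: 3, 6, 10, 15, 21, 28 (the triangular numbers T_2, T_3, …).
Track D: -6, 1, 8, 15, 22, 29 (arithmetic with common difference +7).
Position 26 falls in track B as its term 7, giving 27.

27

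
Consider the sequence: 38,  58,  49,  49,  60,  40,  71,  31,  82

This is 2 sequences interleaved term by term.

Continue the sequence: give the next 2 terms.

The terms cycle through 2 interleaved subsequences.
Subsequence A: 38, 49, 60, 71, 82 — adding 11 each time.
Subsequence B: 58, 49, 40, 31 — arithmetic, step −9.
Term 10 comes from subsequence B (its 5th entry): 22.
Position 11 → subsequence A, term 6 = 93.

22, 93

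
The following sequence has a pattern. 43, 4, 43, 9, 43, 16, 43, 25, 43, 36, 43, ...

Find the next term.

The terms cycle through 2 interleaved subsequences.
Subsequence A: 43, 43, 43, 43, 43, 43. Constant 43.
Subsequence B: 4, 9, 16, 25, 36. The squares 2², 3², 4², ….
The 12th slot belongs to subsequence B; its 6th term is 49.

49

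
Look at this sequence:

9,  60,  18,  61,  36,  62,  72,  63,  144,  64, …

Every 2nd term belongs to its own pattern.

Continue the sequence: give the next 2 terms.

288, 65

The terms cycle through 2 interleaved subsequences.
Track A: 9, 18, 36, 72, 144 (a geometric progression (common ratio 2)).
Track B: 60, 61, 62, 63, 64 (linear: a_n = 59 + n).
Position 11 falls in track A as its term 6, giving 288.
Term 12 comes from track B (its 6th entry): 65.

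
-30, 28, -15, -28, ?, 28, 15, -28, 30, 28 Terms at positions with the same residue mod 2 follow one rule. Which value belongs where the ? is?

0

Positions 1, 3, 5, … form one subsequence and positions 2, 4, 6, … form another.
Subsequence A: -30, -15, ?, 15, 30. Linear: a_n = -45 + 15·n.
Subsequence B: 28, -28, 28, -28, 28. Oscillating between 28 and -28.
So the missing entry in subsequence A is 0.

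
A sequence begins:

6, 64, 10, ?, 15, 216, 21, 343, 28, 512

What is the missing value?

The terms cycle through 2 interleaved subsequences.
Subsequence A: 6, 10, 15, 21, 28 — the triangular numbers T_3, T_4, ….
Subsequence B: 64, ?, 216, 343, 512 — perfect cubes starting at 4³.
So the missing entry in subsequence B is 125.

125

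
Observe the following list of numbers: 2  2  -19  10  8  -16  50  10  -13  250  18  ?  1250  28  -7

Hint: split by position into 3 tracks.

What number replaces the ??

-10

Taking every 3rd term gives 3 separate tracks.
Stream A is 2, 10, 50, 250, 1250, which is geometric, ×5 each step.
Stream B is 2, 8, 10, 18, 28, which is a Fibonacci-like recurrence a_n = a_{n-1} + a_{n-2}.
Stream C is -19, -16, -13, ?, -7, which is linear: a_n = -22 + 3·n.
So the missing entry in stream C is -10.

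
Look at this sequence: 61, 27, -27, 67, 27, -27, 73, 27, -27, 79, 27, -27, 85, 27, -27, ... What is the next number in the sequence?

Reading positions in blocks of 3 reveals the pattern ABB — 2 tracks woven together.
Stream A: 61, 67, 73, 79, 85 — adding 6 each time.
Stream B: 27, -27, 27, -27, 27, -27, 27, -27, 27, -27 — alternating ±27.
Position 16 → stream A, term 6 = 91.

91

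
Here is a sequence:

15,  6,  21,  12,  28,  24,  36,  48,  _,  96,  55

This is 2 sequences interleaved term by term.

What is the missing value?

45

Positions 1, 3, 5, … form one subsequence and positions 2, 4, 6, … form another.
Subsequence A: 15, 21, 28, 36, ?, 55 (triangular numbers n(n+1)/2 for n = 5, 6, …).
Subsequence B: 6, 12, 24, 48, 96 (geometric with ratio 2).
Subsequence A's pattern makes the blank 45.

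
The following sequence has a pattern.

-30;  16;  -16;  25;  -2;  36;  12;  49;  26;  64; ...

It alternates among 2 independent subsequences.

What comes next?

40

Split by position mod 2 into 2 tracks.
Track A: -30, -16, -2, 12, 26. Arithmetic with common difference +14.
Track B: 16, 25, 36, 49, 64. Perfect squares starting at 4².
The 11th slot belongs to track A; its 6th term is 40.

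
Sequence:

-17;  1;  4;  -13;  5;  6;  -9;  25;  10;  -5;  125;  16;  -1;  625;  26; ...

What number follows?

Split by position mod 3: positions 1, 4, 7, … form one track, and each other residue class forms its own.
Subsequence A = -17, -13, -9, -5, -1: adding 4 each time.
Subsequence B = 1, 5, 25, 125, 625: powers of 5.
Subsequence C = 4, 6, 10, 16, 26: a Fibonacci-like recurrence a_n = a_{n-1} + a_{n-2}.
Position 16 falls in subsequence A as its term 6, giving 3.

3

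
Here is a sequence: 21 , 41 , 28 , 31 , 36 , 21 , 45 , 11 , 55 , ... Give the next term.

Odd-indexed and even-indexed terms follow separate rules.
Track A is 21, 28, 36, 45, 55, which is triangular numbers starting at T_6.
Track B is 41, 31, 21, 11, which is subtracting 10 each time.
Position 10 falls in track B as its term 5, giving 1.

1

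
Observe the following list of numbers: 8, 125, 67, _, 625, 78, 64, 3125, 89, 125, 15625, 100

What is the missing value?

27

Taking every 3rd term gives 3 separate tracks.
Track A: 8, ?, 64, 125 (perfect cubes starting at 2³).
Track B: 125, 625, 3125, 15625 (powers of 5).
Track C: 67, 78, 89, 100 (arithmetic, step +11).
Filling track A at index 2 by its rule yields 27.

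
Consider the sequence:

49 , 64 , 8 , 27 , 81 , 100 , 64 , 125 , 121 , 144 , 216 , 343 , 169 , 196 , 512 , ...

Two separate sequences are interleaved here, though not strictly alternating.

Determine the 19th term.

Reading positions in blocks of 4 reveals the pattern AABB — 2 tracks woven together.
Subsequence A: 49, 64, 81, 100, 121, 144, 169, 196. Perfect squares starting at 7².
Subsequence B: 8, 27, 64, 125, 216, 343, 512. Perfect cubes starting at 2³.
Term 19 comes from subsequence B (its 9th entry): 1000.

1000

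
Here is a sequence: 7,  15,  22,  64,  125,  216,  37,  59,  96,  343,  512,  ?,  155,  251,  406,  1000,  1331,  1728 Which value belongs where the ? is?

The slot pattern repeats as AAABBB (period 6), so there are 2 interleaved tracks.
Stream A: 7, 15, 22, 37, 59, 96, 155, 251, 406 — a Fibonacci-like recurrence a_n = a_{n-1} + a_{n-2}.
Stream B: 64, 125, 216, 343, 512, ?, 1000, 1331, 1728 — perfect cubes starting at 4³.
Stream B's pattern makes the blank 729.

729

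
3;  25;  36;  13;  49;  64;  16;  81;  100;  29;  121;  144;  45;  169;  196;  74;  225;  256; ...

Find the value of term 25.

312

The slot pattern repeats as ABB (period 3), so there are 2 interleaved tracks.
Subsequence A = 3, 13, 16, 29, 45, 74: a Fibonacci-like recurrence a_n = a_{n-1} + a_{n-2}.
Subsequence B = 25, 36, 49, 64, 81, 100, 121, 144, 169, 196, 225, 256: perfect squares starting at 5².
Position 25 falls in subsequence A as its term 9, giving 312.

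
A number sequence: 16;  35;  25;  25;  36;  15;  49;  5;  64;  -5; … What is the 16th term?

Split by position mod 2 into 2 tracks.
Stream A: 16, 25, 36, 49, 64 (consecutive squares n² from n = 4).
Stream B: 35, 25, 15, 5, -5 (arithmetic, step −10).
Term 16 comes from stream B (its 8th entry): -35.

-35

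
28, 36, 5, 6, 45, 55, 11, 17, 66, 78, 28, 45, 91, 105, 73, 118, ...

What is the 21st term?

153

Positions follow the repeating pattern AABB; grouping by letter gives 2 tracks.
Subsequence A is 28, 36, 45, 55, 66, 78, 91, 105, which is triangular numbers n(n+1)/2 for n = 7, 8, ….
Subsequence B is 5, 6, 11, 17, 28, 45, 73, 118, which is Fibonacci-style (each term is the sum of the two before it).
Position 21 falls in subsequence A as its term 11, giving 153.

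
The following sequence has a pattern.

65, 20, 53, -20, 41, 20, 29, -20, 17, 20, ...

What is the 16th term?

-20

Taking every 2nd term gives 2 separate tracks.
Subsequence A: 65, 53, 41, 29, 17. Linear: a_n = 77 − 12·n.
Subsequence B: 20, -20, 20, -20, 20. The oscillation 20·(−1)^(n+1).
Position 16 → subsequence B, term 8 = -20.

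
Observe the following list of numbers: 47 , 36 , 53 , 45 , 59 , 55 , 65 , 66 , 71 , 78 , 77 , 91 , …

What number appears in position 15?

89

Positions 1, 3, 5, … form one subsequence and positions 2, 4, 6, … form another.
Track A: 47, 53, 59, 65, 71, 77 — linear: a_n = 41 + 6·n.
Track B: 36, 45, 55, 66, 78, 91 — triangular numbers starting at T_8.
Term 15 comes from track A (its 8th entry): 89.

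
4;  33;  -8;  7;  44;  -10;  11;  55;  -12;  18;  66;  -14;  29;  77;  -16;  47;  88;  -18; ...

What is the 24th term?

-22

Taking every 3rd term gives 3 separate tracks.
Track A: 4, 7, 11, 18, 29, 47 (Fibonacci-style (each term is the sum of the two before it)).
Track B: 33, 44, 55, 66, 77, 88 (arithmetic with common difference +11).
Track C: -8, -10, -12, -14, -16, -18 (subtracting 2 each time).
Position 24 → track C, term 8 = -22.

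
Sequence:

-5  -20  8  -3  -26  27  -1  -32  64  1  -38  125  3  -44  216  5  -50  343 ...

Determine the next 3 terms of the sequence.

7, -56, 512

Split by position mod 3 into 3 tracks.
Track A: -5, -3, -1, 1, 3, 5 — arithmetic with common difference +2.
Track B: -20, -26, -32, -38, -44, -50 — arithmetic with common difference −6.
Track C: 8, 27, 64, 125, 216, 343 — consecutive cubes n³ from n = 2.
Position 19 → track A, term 7 = 7.
Position 20 → track B, term 7 = -56.
Position 21 falls in track C as its term 7, giving 512.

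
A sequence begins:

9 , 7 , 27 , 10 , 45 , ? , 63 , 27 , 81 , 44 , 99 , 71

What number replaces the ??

The terms cycle through 2 interleaved subsequences.
Track A: 9, 27, 45, 63, 81, 99 — arithmetic, step +18.
Track B: 7, 10, ?, 27, 44, 71 — each term equals the sum of the previous two.
So the missing entry in track B is 17.

17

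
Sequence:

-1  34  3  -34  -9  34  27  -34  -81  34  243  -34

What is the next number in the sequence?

Odd-indexed and even-indexed terms follow separate rules.
Subsequence A: -1, 3, -9, 27, -81, 243. Geometric, ×-3 each step.
Subsequence B: 34, -34, 34, -34, 34, -34. Alternating ±34.
The 13th slot belongs to subsequence A; its 7th term is -729.

-729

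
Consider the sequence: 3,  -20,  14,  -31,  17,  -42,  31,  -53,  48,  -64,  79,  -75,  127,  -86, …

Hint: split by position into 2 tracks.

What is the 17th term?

Split by position mod 2 into 2 tracks.
Track A: 3, 14, 17, 31, 48, 79, 127 (each term equals the sum of the previous two).
Track B: -20, -31, -42, -53, -64, -75, -86 (linear: a_n = -9 − 11·n).
Position 17 falls in track A as its term 9, giving 333.

333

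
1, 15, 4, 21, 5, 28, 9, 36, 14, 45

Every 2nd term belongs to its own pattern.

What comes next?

23

Taking every 2nd term gives 2 separate tracks.
Track A: 1, 4, 5, 9, 14 (Fibonacci-style (each term is the sum of the two before it)).
Track B: 15, 21, 28, 36, 45 (triangular numbers n(n+1)/2 for n = 5, 6, …).
Term 11 comes from track A (its 6th entry): 23.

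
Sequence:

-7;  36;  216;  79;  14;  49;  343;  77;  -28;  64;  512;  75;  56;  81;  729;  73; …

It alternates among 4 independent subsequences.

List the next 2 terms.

Read the sequence 4 terms at a time; column i is its own pattern.
Track A: -7, 14, -28, 56 — geometric with ratio -2.
Track B: 36, 49, 64, 81 — the squares 6², 7², 8², ….
Track C: 216, 343, 512, 729 — the cubes 6³, 7³, 8³, ….
Track D: 79, 77, 75, 73 — linear: a_n = 81 − 2·n.
Term 17 comes from track A (its 5th entry): -112.
Position 18 → track B, term 5 = 100.

-112, 100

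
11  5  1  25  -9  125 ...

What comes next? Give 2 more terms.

Odd-indexed and even-indexed terms follow separate rules.
Subsequence A is 11, 1, -9, which is subtracting 10 each time.
Subsequence B is 5, 25, 125, which is geometric, ×5 each step.
Position 7 falls in subsequence A as its term 4, giving -19.
Position 8 → subsequence B, term 4 = 625.

-19, 625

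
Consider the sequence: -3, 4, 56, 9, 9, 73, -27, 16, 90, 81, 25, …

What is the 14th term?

36

Taking every 3rd term gives 3 separate tracks.
Track A = -3, 9, -27, 81: geometric with ratio -3.
Track B = 4, 9, 16, 25: the squares 2², 3², 4², ….
Track C = 56, 73, 90: arithmetic with common difference +17.
Position 14 → track B, term 5 = 36.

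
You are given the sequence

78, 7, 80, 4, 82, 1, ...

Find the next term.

Taking every 2nd term gives 2 separate tracks.
Track A: 78, 80, 82. Arithmetic with common difference +2.
Track B: 7, 4, 1. Subtracting 3 each time.
Position 7 → track A, term 4 = 84.

84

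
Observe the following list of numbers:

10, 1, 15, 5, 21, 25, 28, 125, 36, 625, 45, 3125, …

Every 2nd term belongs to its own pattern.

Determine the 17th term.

78

Taking every 2nd term gives 2 separate tracks.
Track A: 10, 15, 21, 28, 36, 45 (the triangular numbers T_4, T_5, …).
Track B: 1, 5, 25, 125, 625, 3125 (powers of 5).
Term 17 comes from track A (its 9th entry): 78.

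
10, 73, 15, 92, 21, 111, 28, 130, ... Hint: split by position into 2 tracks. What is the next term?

Odd-indexed and even-indexed terms follow separate rules.
Track A: 10, 15, 21, 28 — the triangular numbers T_4, T_5, ….
Track B: 73, 92, 111, 130 — arithmetic, step +19.
The 9th slot belongs to track A; its 5th term is 36.

36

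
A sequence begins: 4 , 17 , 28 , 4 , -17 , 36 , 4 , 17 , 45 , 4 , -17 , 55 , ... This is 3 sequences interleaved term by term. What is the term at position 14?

The terms cycle through 3 interleaved subsequences.
Subsequence A is 4, 4, 4, 4, which is constant 4.
Subsequence B is 17, -17, 17, -17, which is alternating ±17.
Subsequence C is 28, 36, 45, 55, which is triangular numbers starting at T_7.
The 14th slot belongs to subsequence B; its 5th term is 17.

17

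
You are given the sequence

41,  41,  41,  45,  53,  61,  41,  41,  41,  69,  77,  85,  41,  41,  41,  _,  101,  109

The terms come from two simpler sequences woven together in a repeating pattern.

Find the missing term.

93

Positions follow the repeating pattern AAABBB; grouping by letter gives 2 tracks.
Subsequence A is 41, 41, 41, 41, 41, 41, 41, 41, 41, which is the constant sequence 41.
Subsequence B is 45, 53, 61, 69, 77, 85, ?, 101, 109, which is arithmetic, step +8.
So the missing entry in subsequence B is 93.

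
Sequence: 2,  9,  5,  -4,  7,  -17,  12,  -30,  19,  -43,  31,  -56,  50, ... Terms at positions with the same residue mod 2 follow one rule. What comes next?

-69

The terms cycle through 2 interleaved subsequences.
Stream A = 2, 5, 7, 12, 19, 31, 50: a Fibonacci-like recurrence a_n = a_{n-1} + a_{n-2}.
Stream B = 9, -4, -17, -30, -43, -56: arithmetic with common difference −13.
Term 14 comes from stream B (its 7th entry): -69.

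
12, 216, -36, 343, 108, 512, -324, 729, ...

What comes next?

Split by position mod 2 into 2 tracks.
Stream A = 12, -36, 108, -324: geometric with ratio -3.
Stream B = 216, 343, 512, 729: consecutive cubes n³ from n = 6.
Term 9 comes from stream A (its 5th entry): 972.

972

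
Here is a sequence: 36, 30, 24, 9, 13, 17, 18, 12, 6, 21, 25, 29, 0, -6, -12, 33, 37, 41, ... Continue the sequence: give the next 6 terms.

The slot pattern repeats as AAABBB (period 6), so there are 2 interleaved tracks.
Track A = 36, 30, 24, 18, 12, 6, 0, -6, -12: arithmetic, step −6.
Track B = 9, 13, 17, 21, 25, 29, 33, 37, 41: adding 4 each time.
Position 19 → track A, term 10 = -18.
Position 20 falls in track A as its term 11, giving -24.
Position 21 → track A, term 12 = -30.
Position 22 falls in track B as its term 10, giving 45.
Position 23 falls in track B as its term 11, giving 49.
Position 24 falls in track B as its term 12, giving 53.

-18, -24, -30, 45, 49, 53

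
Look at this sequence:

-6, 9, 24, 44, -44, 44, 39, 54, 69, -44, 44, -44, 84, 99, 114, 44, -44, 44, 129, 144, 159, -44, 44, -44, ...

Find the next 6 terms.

174, 189, 204, 44, -44, 44

Reading positions in blocks of 6 reveals the pattern AAABBB — 2 tracks woven together.
Track A = -6, 9, 24, 39, 54, 69, 84, 99, 114, 129, 144, 159: adding 15 each time.
Track B = 44, -44, 44, -44, 44, -44, 44, -44, 44, -44, 44, -44: oscillating between 44 and -44.
The 25th slot belongs to track A; its 13th term is 174.
Position 26 → track A, term 14 = 189.
Position 27 → track A, term 15 = 204.
Term 28 comes from track B (its 13th entry): 44.
Position 29 → track B, term 14 = -44.
Position 30 falls in track B as its term 15, giving 44.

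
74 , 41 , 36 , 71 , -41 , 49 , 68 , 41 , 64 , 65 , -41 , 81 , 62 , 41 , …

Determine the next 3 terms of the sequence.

Read the sequence 3 terms at a time; column i is its own pattern.
Track A: 74, 71, 68, 65, 62 — arithmetic with common difference −3.
Track B: 41, -41, 41, -41, 41 — alternating ±41.
Track C: 36, 49, 64, 81 — the squares 6², 7², 8², ….
Position 15 → track C, term 5 = 100.
The 16th slot belongs to track A; its 6th term is 59.
Position 17 → track B, term 6 = -41.

100, 59, -41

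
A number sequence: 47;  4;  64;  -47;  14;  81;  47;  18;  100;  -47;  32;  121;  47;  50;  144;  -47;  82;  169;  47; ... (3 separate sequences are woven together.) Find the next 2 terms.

Taking every 3rd term gives 3 separate tracks.
Track A = 47, -47, 47, -47, 47, -47, 47: alternating ±47.
Track B = 4, 14, 18, 32, 50, 82: a Fibonacci-like recurrence a_n = a_{n-1} + a_{n-2}.
Track C = 64, 81, 100, 121, 144, 169: the squares 8², 9², 10², ….
Position 20 → track B, term 7 = 132.
Term 21 comes from track C (its 7th entry): 196.

132, 196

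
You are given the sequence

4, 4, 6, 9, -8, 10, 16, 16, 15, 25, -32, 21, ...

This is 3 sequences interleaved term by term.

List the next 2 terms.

Split by position mod 3: positions 1, 4, 7, … form one track, and each other residue class forms its own.
Subsequence A is 4, 9, 16, 25, which is consecutive squares n² from n = 2.
Subsequence B is 4, -8, 16, -32, which is geometric, ×-2 each step.
Subsequence C is 6, 10, 15, 21, which is triangular numbers starting at T_3.
Position 13 → subsequence A, term 5 = 36.
Position 14 → subsequence B, term 5 = 64.

36, 64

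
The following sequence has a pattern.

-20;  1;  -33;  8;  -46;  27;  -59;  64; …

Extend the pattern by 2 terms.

-72, 125

The terms cycle through 2 interleaved subsequences.
Track A: -20, -33, -46, -59. Arithmetic with common difference −13.
Track B: 1, 8, 27, 64. Consecutive cubes n³ from n = 1.
Position 9 → track A, term 5 = -72.
Term 10 comes from track B (its 5th entry): 125.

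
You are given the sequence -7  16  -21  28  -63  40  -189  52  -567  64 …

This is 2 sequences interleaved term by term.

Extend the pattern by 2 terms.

Split by position mod 2 into 2 tracks.
Track A: -7, -21, -63, -189, -567 — geometric, ×3 each step.
Track B: 16, 28, 40, 52, 64 — linear: a_n = 4 + 12·n.
The 11th slot belongs to track A; its 6th term is -1701.
The 12th slot belongs to track B; its 6th term is 76.

-1701, 76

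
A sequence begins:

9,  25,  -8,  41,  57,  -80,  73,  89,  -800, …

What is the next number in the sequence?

The slot pattern repeats as AAB (period 3), so there are 2 interleaved tracks.
Track A: 9, 25, 41, 57, 73, 89 (arithmetic, step +16).
Track B: -8, -80, -800 (geometric, ×10 each step).
Position 10 → track A, term 7 = 105.

105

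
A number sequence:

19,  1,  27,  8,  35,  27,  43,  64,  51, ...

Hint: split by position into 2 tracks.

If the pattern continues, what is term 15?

Positions 1, 3, 5, … form one subsequence and positions 2, 4, 6, … form another.
Stream A is 19, 27, 35, 43, 51, which is arithmetic, step +8.
Stream B is 1, 8, 27, 64, which is consecutive cubes n³ from n = 1.
Position 15 → stream A, term 8 = 75.

75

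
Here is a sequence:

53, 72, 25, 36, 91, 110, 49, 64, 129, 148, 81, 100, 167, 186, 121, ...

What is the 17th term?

205

Reading positions in blocks of 4 reveals the pattern AABB — 2 tracks woven together.
Stream A: 53, 72, 91, 110, 129, 148, 167, 186. Adding 19 each time.
Stream B: 25, 36, 49, 64, 81, 100, 121. Consecutive squares n² from n = 5.
Term 17 comes from stream A (its 9th entry): 205.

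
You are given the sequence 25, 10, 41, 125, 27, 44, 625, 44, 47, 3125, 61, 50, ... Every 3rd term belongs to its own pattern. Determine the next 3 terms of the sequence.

15625, 78, 53

Taking every 3rd term gives 3 separate tracks.
Track A: 25, 125, 625, 3125 (powers of 5).
Track B: 10, 27, 44, 61 (linear: a_n = -7 + 17·n).
Track C: 41, 44, 47, 50 (arithmetic with common difference +3).
The 13th slot belongs to track A; its 5th term is 15625.
The 14th slot belongs to track B; its 5th term is 78.
Position 15 → track C, term 5 = 53.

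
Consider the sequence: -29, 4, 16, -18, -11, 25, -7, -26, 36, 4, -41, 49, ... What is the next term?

15

The terms cycle through 3 interleaved subsequences.
Track A: -29, -18, -7, 4 (adding 11 each time).
Track B: 4, -11, -26, -41 (arithmetic with common difference −15).
Track C: 16, 25, 36, 49 (the squares 4², 5², 6², …).
Position 13 falls in track A as its term 5, giving 15.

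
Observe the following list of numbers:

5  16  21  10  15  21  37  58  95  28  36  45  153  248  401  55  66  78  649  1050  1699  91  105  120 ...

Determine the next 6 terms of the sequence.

Positions follow the repeating pattern AAABBB; grouping by letter gives 2 tracks.
Subsequence A: 5, 16, 21, 37, 58, 95, 153, 248, 401, 649, 1050, 1699 — each term equals the sum of the previous two.
Subsequence B: 10, 15, 21, 28, 36, 45, 55, 66, 78, 91, 105, 120 — the triangular numbers T_4, T_5, ….
Position 25 falls in subsequence A as its term 13, giving 2749.
Position 26 falls in subsequence A as its term 14, giving 4448.
Position 27 falls in subsequence A as its term 15, giving 7197.
Position 28 falls in subsequence B as its term 13, giving 136.
Position 29 → subsequence B, term 14 = 153.
Position 30 falls in subsequence B as its term 15, giving 171.

2749, 4448, 7197, 136, 153, 171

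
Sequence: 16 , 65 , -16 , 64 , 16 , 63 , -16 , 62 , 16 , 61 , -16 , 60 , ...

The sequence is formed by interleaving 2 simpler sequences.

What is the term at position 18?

Split by position mod 2 into 2 tracks.
Subsequence A is 16, -16, 16, -16, 16, -16, which is oscillating between 16 and -16.
Subsequence B is 65, 64, 63, 62, 61, 60, which is linear: a_n = 66 − n.
Term 18 comes from subsequence B (its 9th entry): 57.

57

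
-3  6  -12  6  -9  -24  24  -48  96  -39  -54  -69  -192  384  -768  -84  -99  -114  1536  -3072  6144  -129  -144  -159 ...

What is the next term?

Reading positions in blocks of 6 reveals the pattern AAABBB — 2 tracks woven together.
Stream A = -3, 6, -12, 24, -48, 96, -192, 384, -768, 1536, -3072, 6144: geometric with ratio -2.
Stream B = 6, -9, -24, -39, -54, -69, -84, -99, -114, -129, -144, -159: subtracting 15 each time.
Position 25 → stream A, term 13 = -12288.

-12288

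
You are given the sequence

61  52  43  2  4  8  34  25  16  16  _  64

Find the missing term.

32

The slot pattern repeats as AAABBB (period 6), so there are 2 interleaved tracks.
Track A: 61, 52, 43, 34, 25, 16 — subtracting 9 each time.
Track B: 2, 4, 8, 16, ?, 64 — powers 2^1, 2^2, 2^3, ….
The gap is track B's term 5; the rule gives 32.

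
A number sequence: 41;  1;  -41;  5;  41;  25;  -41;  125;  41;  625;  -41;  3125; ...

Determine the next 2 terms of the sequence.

41, 15625

Positions 1, 3, 5, … form one subsequence and positions 2, 4, 6, … form another.
Track A: 41, -41, 41, -41, 41, -41. Alternating ±41.
Track B: 1, 5, 25, 125, 625, 3125. Powers of 5.
Position 13 falls in track A as its term 7, giving 41.
Position 14 falls in track B as its term 7, giving 15625.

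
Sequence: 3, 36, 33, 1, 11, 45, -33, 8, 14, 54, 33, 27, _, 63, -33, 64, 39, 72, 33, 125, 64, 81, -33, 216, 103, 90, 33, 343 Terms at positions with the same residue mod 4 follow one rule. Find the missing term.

Taking every 4th term gives 4 separate tracks.
Track A is 3, 11, 14, ?, 39, 64, 103, which is each term equals the sum of the previous two.
Track B is 36, 45, 54, 63, 72, 81, 90, which is arithmetic with common difference +9.
Track C is 33, -33, 33, -33, 33, -33, 33, which is oscillating between 33 and -33.
Track D is 1, 8, 27, 64, 125, 216, 343, which is consecutive cubes n³ from n = 1.
The gap is track A's term 4; the rule gives 25.

25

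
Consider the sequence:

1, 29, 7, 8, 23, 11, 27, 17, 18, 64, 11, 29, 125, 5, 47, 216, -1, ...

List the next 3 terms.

76, 343, -7

Split by position mod 3 into 3 tracks.
Track A = 1, 8, 27, 64, 125, 216: consecutive cubes n³ from n = 1.
Track B = 29, 23, 17, 11, 5, -1: linear: a_n = 35 − 6·n.
Track C = 7, 11, 18, 29, 47: Fibonacci-style (each term is the sum of the two before it).
Position 18 falls in track C as its term 6, giving 76.
Position 19 falls in track A as its term 7, giving 343.
The 20th slot belongs to track B; its 7th term is -7.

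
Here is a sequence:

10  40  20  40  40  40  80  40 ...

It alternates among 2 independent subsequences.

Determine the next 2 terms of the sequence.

160, 40

Positions 1, 3, 5, … form one subsequence and positions 2, 4, 6, … form another.
Track A: 10, 20, 40, 80 — geometric, ×2 each step.
Track B: 40, 40, 40, 40 — the constant sequence 40.
Position 9 falls in track A as its term 5, giving 160.
Position 10 falls in track B as its term 5, giving 40.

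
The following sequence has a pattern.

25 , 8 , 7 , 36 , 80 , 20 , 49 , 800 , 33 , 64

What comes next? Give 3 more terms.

8000, 46, 81

Split by position mod 3: positions 1, 4, 7, … form one track, and each other residue class forms its own.
Track A: 25, 36, 49, 64 (the squares 5², 6², 7², …).
Track B: 8, 80, 800 (a geometric progression (common ratio 10)).
Track C: 7, 20, 33 (linear: a_n = -6 + 13·n).
Term 11 comes from track B (its 4th entry): 8000.
Position 12 falls in track C as its term 4, giving 46.
Term 13 comes from track A (its 5th entry): 81.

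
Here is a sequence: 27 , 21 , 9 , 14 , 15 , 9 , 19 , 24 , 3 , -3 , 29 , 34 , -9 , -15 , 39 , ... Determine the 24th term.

64

The slot pattern repeats as AABB (period 4), so there are 2 interleaved tracks.
Track A: 27, 21, 15, 9, 3, -3, -9, -15. Arithmetic with common difference −6.
Track B: 9, 14, 19, 24, 29, 34, 39. Arithmetic with common difference +5.
Position 24 falls in track B as its term 12, giving 64.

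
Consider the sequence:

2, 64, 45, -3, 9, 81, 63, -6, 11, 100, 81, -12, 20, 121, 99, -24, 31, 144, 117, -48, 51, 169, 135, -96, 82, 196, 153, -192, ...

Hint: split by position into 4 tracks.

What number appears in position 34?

Read the sequence 4 terms at a time; column i is its own pattern.
Track A: 2, 9, 11, 20, 31, 51, 82. Fibonacci-style (each term is the sum of the two before it).
Track B: 64, 81, 100, 121, 144, 169, 196. The squares 8², 9², 10², ….
Track C: 45, 63, 81, 99, 117, 135, 153. Linear: a_n = 27 + 18·n.
Track D: -3, -6, -12, -24, -48, -96, -192. Geometric with ratio 2.
Position 34 → track B, term 9 = 256.

256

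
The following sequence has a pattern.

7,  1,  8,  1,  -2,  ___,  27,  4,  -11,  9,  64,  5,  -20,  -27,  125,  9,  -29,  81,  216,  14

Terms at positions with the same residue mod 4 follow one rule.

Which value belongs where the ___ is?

Split by position mod 4: positions 1, 5, 9, … form one track, and each other residue class forms its own.
Track A: 7, -2, -11, -20, -29 (linear: a_n = 16 − 9·n).
Track B: 1, ?, 9, -27, 81 (geometric, ×-3 each step).
Track C: 8, 27, 64, 125, 216 (the cubes 2³, 3³, 4³, …).
Track D: 1, 4, 5, 9, 14 (a Fibonacci-like recurrence a_n = a_{n-1} + a_{n-2}).
So the missing entry in track B is -3.

-3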